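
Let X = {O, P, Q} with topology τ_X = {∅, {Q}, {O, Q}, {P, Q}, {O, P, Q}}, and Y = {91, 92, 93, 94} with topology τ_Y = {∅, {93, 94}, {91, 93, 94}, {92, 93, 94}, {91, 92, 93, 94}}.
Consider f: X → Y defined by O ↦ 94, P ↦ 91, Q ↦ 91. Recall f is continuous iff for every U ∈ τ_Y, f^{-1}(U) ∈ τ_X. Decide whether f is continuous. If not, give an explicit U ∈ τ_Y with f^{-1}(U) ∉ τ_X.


f is NOT continuous.

Compute f^{-1}(U) for each U ∈ τ_Y:
  U = ∅: f^{-1}(U) = ∅ ∈ τ_X ✓.
  U = {93, 94}: f^{-1}(U) = {O} ∉ τ_X ✗.
  U = {91, 93, 94}: f^{-1}(U) = {O, P, Q} ∈ τ_X ✓.
  U = {92, 93, 94}: f^{-1}(U) = {O} ∉ τ_X ✗.
  U = {91, 92, 93, 94}: f^{-1}(U) = {O, P, Q} ∈ τ_X ✓.
Found U = {93, 94} with f^{-1}(U) = {O} not in τ_X. Therefore f is NOT continuous.


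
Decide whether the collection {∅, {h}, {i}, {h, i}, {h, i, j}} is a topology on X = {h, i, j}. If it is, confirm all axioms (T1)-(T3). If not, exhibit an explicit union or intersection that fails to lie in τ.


τ IS a topology on X.

Axiom (T1): ∅ ∈ τ? Yes; X ∈ τ? Yes.
Axiom (T2/T3): check pairwise unions and intersections of members of τ.
All pairwise intersections and unions checked — each lies in τ. Therefore τ satisfies (T1), (T2), (T3): it IS a topology on X.


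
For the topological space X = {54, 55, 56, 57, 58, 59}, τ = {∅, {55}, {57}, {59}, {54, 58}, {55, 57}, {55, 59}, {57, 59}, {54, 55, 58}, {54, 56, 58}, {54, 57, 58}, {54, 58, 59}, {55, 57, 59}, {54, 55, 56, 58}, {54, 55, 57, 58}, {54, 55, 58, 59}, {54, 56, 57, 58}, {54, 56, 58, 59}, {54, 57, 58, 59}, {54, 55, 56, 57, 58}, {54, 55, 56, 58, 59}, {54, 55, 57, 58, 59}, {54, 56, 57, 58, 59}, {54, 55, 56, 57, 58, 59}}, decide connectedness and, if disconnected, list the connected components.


(X, τ) is disconnected; components = [{55}, {57}, {59}, {54, 56, 58}].

Find clopen sets (U ∈ τ with X ∖ U ∈ τ):
  U = ∅, X ∖ U = {54, 55, 56, 57, 58, 59} — both open, so U is clopen.
  U = {55}, X ∖ U = {54, 56, 57, 58, 59} — both open, so U is clopen.
  U = {57}, X ∖ U = {54, 55, 56, 58, 59} — both open, so U is clopen.
  U = {59}, X ∖ U = {54, 55, 56, 57, 58} — both open, so U is clopen.
  U = {55, 57}, X ∖ U = {54, 56, 58, 59} — both open, so U is clopen.
  U = {55, 59}, X ∖ U = {54, 56, 57, 58} — both open, so U is clopen.
  U = {57, 59}, X ∖ U = {54, 55, 56, 58} — both open, so U is clopen.
  U = {54, 56, 58}, X ∖ U = {55, 57, 59} — both open, so U is clopen.
  U = {55, 57, 59}, X ∖ U = {54, 56, 58} — both open, so U is clopen.
  U = {54, 55, 56, 58}, X ∖ U = {57, 59} — both open, so U is clopen.
  U = {54, 56, 57, 58}, X ∖ U = {55, 59} — both open, so U is clopen.
  U = {54, 56, 58, 59}, X ∖ U = {55, 57} — both open, so U is clopen.
  U = {54, 55, 56, 57, 58}, X ∖ U = {59} — both open, so U is clopen.
  U = {54, 55, 56, 58, 59}, X ∖ U = {57} — both open, so U is clopen.
  U = {54, 56, 57, 58, 59}, X ∖ U = {55} — both open, so U is clopen.
  U = {54, 55, 56, 57, 58, 59}, X ∖ U = ∅ — both open, so U is clopen.
Nontrivial clopen(s) exist: e.g. {54, 56, 57, 58}. So (X, τ) is disconnected.
Compute connected components by grouping points that agree on all clopens:
  component: {55}
  component: {57}
  component: {59}
  component: {54, 56, 58}


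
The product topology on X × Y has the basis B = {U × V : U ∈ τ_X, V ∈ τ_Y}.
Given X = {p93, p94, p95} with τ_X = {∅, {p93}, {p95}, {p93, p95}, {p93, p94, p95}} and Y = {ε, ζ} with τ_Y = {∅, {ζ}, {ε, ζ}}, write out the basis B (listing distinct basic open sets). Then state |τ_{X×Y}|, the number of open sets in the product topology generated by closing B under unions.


Basis B = {∅ × ∅, {p93} × {ζ}, {p95} × {ζ}, {p93} × {ε, ζ}, {p93, p95} × {ζ}, {p95} × {ε, ζ}, {p93, p94, p95} × {ζ}, {p93, p95} × {ε, ζ}, {p93, p94, p95} × {ε, ζ}}; |τ_{X×Y}| = 14.

Enumerate products U × V with U ∈ τ_X, V ∈ τ_Y (deduplicated):
  ∅ × ∅ = {} (∅)
  {p93} × {ζ} = {(p93,ζ)}
  {p95} × {ζ} = {(p95,ζ)}
  {p93} × {ε, ζ} = {(p93,ε), (p93,ζ)}
  {p93, p95} × {ζ} = {(p93,ζ), (p95,ζ)}
  {p95} × {ε, ζ} = {(p95,ε), (p95,ζ)}
  {p93, p94, p95} × {ζ} = {(p93,ζ), (p94,ζ), (p95,ζ)}
  {p93, p95} × {ε, ζ} = {(p93,ε), (p93,ζ), (p95,ε), (p95,ζ)}
  {p93, p94, p95} × {ε, ζ} = {(p93,ε), (p93,ζ), (p94,ε), (p94,ζ), (p95,ε), (p95,ζ)}
These 9 distinct sets form the basis B.
Close under arbitrary unions to get τ_{X×Y}; counting gives |τ_{X×Y}| = 14.


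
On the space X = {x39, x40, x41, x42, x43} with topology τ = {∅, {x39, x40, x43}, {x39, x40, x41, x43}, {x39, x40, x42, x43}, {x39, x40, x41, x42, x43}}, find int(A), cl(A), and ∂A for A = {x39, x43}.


int(A) = ∅, cl(A) = {x39, x40, x41, x42, x43}, ∂A = {x39, x40, x41, x42, x43}.

Closed sets in (X, τ) are complements of opens:
  closed(X, τ) = {∅, {x41}, {x42}, {x41, x42}, {x39, x40, x41, x42, x43}}.
int(A) = ⋃ {U ∈ τ : U ⊆ A}. Opens contained in A: ∅.
Taking the union of these: int(A) = ∅.
cl(A) = ⋂ {C closed : A ⊆ C}. Closed sets containing A: {x39, x40, x41, x42, x43}.
Intersecting these: cl(A) = {x39, x40, x41, x42, x43}.
∂A = cl(A) ∖ int(A) = {x39, x40, x41, x42, x43} ∖ ∅ = {x39, x40, x41, x42, x43}.


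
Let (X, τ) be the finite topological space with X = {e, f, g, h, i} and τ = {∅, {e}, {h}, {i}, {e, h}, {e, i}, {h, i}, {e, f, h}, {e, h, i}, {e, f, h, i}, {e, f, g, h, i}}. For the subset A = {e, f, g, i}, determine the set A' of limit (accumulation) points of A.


A' = {f, g}

For each x ∈ X, list the open sets U ∈ τ with x ∈ U, then check whether U ∩ (A ∖ {x}) ≠ ∅ for every such U.
  x = e: open {e} ∋ x has {e} ∩ (A ∖ {e}) = ∅, so x is NOT a limit point.
  x = f: opens ∋ x are {e, f, h}, {e, f, h, i}, {e, f, g, h, i}; each meets A ∖ {f}, so x IS a limit point.
  x = g: opens ∋ x are {e, f, g, h, i}; each meets A ∖ {g}, so x IS a limit point.
  x = h: open {h} ∋ x has {h} ∩ (A ∖ {h}) = ∅, so x is NOT a limit point.
  x = i: open {i} ∋ x has {i} ∩ (A ∖ {i}) = ∅, so x is NOT a limit point.
Collecting: A' = {f, g}.


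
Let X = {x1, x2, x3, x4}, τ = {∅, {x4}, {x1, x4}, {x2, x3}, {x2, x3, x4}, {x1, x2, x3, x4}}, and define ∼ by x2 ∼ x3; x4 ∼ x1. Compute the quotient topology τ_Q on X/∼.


X/∼ = {[x1=x4], [x2=x3]}; |τ_Q| = 4.

Equivalence classes: [x1=x4], [x2=x3].
Quotient map π: X → X/∼ sends x1 ↦ [x1=x4], x2 ↦ [x2=x3], x3 ↦ [x2=x3], x4 ↦ [x1=x4].
For each subset V ⊆ X/∼, compute π^{-1}(V) ⊆ X and check whether π^{-1}(V) ∈ τ. V is open in τ_Q iff π^{-1}(V) ∈ τ.
  V = {}: π^{-1}(V) = ∅ ∈ τ ✓.
  V = {[x1=x4]}: π^{-1}(V) = {x1, x4} ∈ τ ✓.
  V = {[x2=x3]}: π^{-1}(V) = {x2, x3} ∈ τ ✓.
  V = {[x1=x4], [x2=x3]}: π^{-1}(V) = {x1, x2, x3, x4} ∈ τ ✓.
Open sets in the quotient: τ_Q = {{}, {[x1=x4]}, {[x2=x3]}, {[x1=x4], [x2=x3]}} (4 elements).


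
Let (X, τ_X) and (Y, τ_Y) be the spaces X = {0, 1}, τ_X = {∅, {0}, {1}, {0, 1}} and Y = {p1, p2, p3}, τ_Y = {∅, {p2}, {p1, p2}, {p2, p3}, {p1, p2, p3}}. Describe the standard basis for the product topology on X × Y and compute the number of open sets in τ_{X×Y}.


Basis B = {∅ × ∅, {0} × {p2}, {1} × {p2}, {0} × {p1, p2}, {0} × {p2, p3}, {0, 1} × {p2}, {1} × {p1, p2}, {1} × {p2, p3}, {0} × {p1, p2, p3}, {1} × {p1, p2, p3}, {0, 1} × {p1, p2}, {0, 1} × {p2, p3}, {0, 1} × {p1, p2, p3}}; |τ_{X×Y}| = 25.

Enumerate products U × V with U ∈ τ_X, V ∈ τ_Y (deduplicated):
  ∅ × ∅ = {} (∅)
  {0} × {p2} = {(0,p2)}
  {1} × {p2} = {(1,p2)}
  {0} × {p1, p2} = {(0,p1), (0,p2)}
  {0} × {p2, p3} = {(0,p2), (0,p3)}
  {0, 1} × {p2} = {(0,p2), (1,p2)}
  {1} × {p1, p2} = {(1,p1), (1,p2)}
  {1} × {p2, p3} = {(1,p2), (1,p3)}
  {0} × {p1, p2, p3} = {(0,p1), (0,p2), (0,p3)}
  {1} × {p1, p2, p3} = {(1,p1), (1,p2), (1,p3)}
  {0, 1} × {p1, p2} = {(0,p1), (0,p2), (1,p1), (1,p2)}
  {0, 1} × {p2, p3} = {(0,p2), (0,p3), (1,p2), (1,p3)}
  {0, 1} × {p1, p2, p3} = {(0,p1), (0,p2), (0,p3), (1,p1), (1,p2), (1,p3)}
These 13 distinct sets form the basis B.
Close under arbitrary unions to get τ_{X×Y}; counting gives |τ_{X×Y}| = 25.


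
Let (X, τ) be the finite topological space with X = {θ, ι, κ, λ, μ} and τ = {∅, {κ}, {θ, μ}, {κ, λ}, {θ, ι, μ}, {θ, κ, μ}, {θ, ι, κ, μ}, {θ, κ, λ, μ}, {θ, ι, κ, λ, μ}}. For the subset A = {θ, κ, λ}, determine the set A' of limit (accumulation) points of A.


A' = {ι, λ, μ}

For each x ∈ X, list the open sets U ∈ τ with x ∈ U, then check whether U ∩ (A ∖ {x}) ≠ ∅ for every such U.
  x = θ: open {θ, μ} ∋ x has {θ, μ} ∩ (A ∖ {θ}) = ∅, so x is NOT a limit point.
  x = ι: opens ∋ x are {θ, ι, μ}, {θ, ι, κ, μ}, {θ, ι, κ, λ, μ}; each meets A ∖ {ι}, so x IS a limit point.
  x = κ: open {κ} ∋ x has {κ} ∩ (A ∖ {κ}) = ∅, so x is NOT a limit point.
  x = λ: opens ∋ x are {κ, λ}, {θ, κ, λ, μ}, {θ, ι, κ, λ, μ}; each meets A ∖ {λ}, so x IS a limit point.
  x = μ: opens ∋ x are {θ, μ}, {θ, ι, μ}, {θ, κ, μ}, {θ, ι, κ, μ}, {θ, κ, λ, μ}, {θ, ι, κ, λ, μ}; each meets A ∖ {μ}, so x IS a limit point.
Collecting: A' = {ι, λ, μ}.


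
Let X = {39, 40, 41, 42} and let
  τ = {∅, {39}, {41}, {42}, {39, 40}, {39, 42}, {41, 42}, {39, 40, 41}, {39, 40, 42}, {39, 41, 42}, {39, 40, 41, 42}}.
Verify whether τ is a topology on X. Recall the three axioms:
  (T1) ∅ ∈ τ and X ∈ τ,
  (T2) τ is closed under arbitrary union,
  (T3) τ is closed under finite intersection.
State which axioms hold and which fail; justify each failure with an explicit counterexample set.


τ is NOT a topology on X.

Axiom (T1): ∅ ∈ τ? Yes; X ∈ τ? Yes.
Axiom (T2/T3): check pairwise unions and intersections of members of τ.
Counterexample for (T2): {39} ∪ {41} = {39, 41} ∉ τ. Therefore τ is NOT a topology.


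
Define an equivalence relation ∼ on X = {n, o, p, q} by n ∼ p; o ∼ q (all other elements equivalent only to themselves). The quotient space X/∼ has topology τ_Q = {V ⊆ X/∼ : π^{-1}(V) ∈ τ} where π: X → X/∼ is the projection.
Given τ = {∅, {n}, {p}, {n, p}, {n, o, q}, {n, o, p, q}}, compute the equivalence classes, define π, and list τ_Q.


X/∼ = {[n=p], [o=q]}; |τ_Q| = 3.

Equivalence classes: [n=p], [o=q].
Quotient map π: X → X/∼ sends n ↦ [n=p], o ↦ [o=q], p ↦ [n=p], q ↦ [o=q].
For each subset V ⊆ X/∼, compute π^{-1}(V) ⊆ X and check whether π^{-1}(V) ∈ τ. V is open in τ_Q iff π^{-1}(V) ∈ τ.
  V = {}: π^{-1}(V) = ∅ ∈ τ ✓.
  V = {[n=p]}: π^{-1}(V) = {n, p} ∈ τ ✓.
  V = {[o=q]}: π^{-1}(V) = {o, q} ∉ τ ✗.
  V = {[n=p], [o=q]}: π^{-1}(V) = {n, o, p, q} ∈ τ ✓.
Open sets in the quotient: τ_Q = {{}, {[n=p]}, {[n=p], [o=q]}} (3 elements).


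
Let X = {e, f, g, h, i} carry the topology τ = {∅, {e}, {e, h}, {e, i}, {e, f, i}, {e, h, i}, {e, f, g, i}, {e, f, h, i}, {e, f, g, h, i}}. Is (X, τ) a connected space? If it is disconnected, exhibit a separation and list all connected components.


(X, τ) is connected.

Find clopen sets (U ∈ τ with X ∖ U ∈ τ):
  U = ∅, X ∖ U = {e, f, g, h, i} — both open, so U is clopen.
  U = {e, f, g, h, i}, X ∖ U = ∅ — both open, so U is clopen.
Only trivial clopens (∅ and X) exist, so (X, τ) is connected.
Compute connected components by grouping points that agree on all clopens:
  component: {e, f, g, h, i}


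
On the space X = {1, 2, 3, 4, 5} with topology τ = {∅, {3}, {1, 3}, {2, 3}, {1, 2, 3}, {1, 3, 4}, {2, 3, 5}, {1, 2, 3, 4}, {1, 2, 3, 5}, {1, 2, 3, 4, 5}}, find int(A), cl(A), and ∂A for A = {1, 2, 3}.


int(A) = {1, 2, 3}, cl(A) = {1, 2, 3, 4, 5}, ∂A = {4, 5}.

Closed sets in (X, τ) are complements of opens:
  closed(X, τ) = {∅, {4}, {5}, {1, 4}, {2, 5}, {4, 5}, {1, 4, 5}, {2, 4, 5}, {1, 2, 4, 5}, {1, 2, 3, 4, 5}}.
int(A) = ⋃ {U ∈ τ : U ⊆ A}. Opens contained in A: ∅, {3}, {1, 3}, {2, 3}, {1, 2, 3}.
Taking the union of these: int(A) = {1, 2, 3}.
cl(A) = ⋂ {C closed : A ⊆ C}. Closed sets containing A: {1, 2, 3, 4, 5}.
Intersecting these: cl(A) = {1, 2, 3, 4, 5}.
∂A = cl(A) ∖ int(A) = {1, 2, 3, 4, 5} ∖ {1, 2, 3} = {4, 5}.


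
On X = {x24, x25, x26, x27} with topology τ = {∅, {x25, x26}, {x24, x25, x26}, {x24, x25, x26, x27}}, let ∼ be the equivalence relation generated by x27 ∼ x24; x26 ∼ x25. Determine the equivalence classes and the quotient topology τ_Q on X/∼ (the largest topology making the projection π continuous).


X/∼ = {[x24=x27], [x25=x26]}; |τ_Q| = 3.

Equivalence classes: [x24=x27], [x25=x26].
Quotient map π: X → X/∼ sends x24 ↦ [x24=x27], x25 ↦ [x25=x26], x26 ↦ [x25=x26], x27 ↦ [x24=x27].
For each subset V ⊆ X/∼, compute π^{-1}(V) ⊆ X and check whether π^{-1}(V) ∈ τ. V is open in τ_Q iff π^{-1}(V) ∈ τ.
  V = {}: π^{-1}(V) = ∅ ∈ τ ✓.
  V = {[x24=x27]}: π^{-1}(V) = {x24, x27} ∉ τ ✗.
  V = {[x25=x26]}: π^{-1}(V) = {x25, x26} ∈ τ ✓.
  V = {[x24=x27], [x25=x26]}: π^{-1}(V) = {x24, x25, x26, x27} ∈ τ ✓.
Open sets in the quotient: τ_Q = {{}, {[x25=x26]}, {[x24=x27], [x25=x26]}} (3 elements).


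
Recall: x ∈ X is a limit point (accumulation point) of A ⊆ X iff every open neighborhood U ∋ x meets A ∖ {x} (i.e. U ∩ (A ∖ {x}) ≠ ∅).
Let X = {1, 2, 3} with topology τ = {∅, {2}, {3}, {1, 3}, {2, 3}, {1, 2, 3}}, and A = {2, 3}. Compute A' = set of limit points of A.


A' = {1}

For each x ∈ X, list the open sets U ∈ τ with x ∈ U, then check whether U ∩ (A ∖ {x}) ≠ ∅ for every such U.
  x = 1: opens ∋ x are {1, 3}, {1, 2, 3}; each meets A ∖ {1}, so x IS a limit point.
  x = 2: open {2} ∋ x has {2} ∩ (A ∖ {2}) = ∅, so x is NOT a limit point.
  x = 3: open {3} ∋ x has {3} ∩ (A ∖ {3}) = ∅, so x is NOT a limit point.
Collecting: A' = {1}.


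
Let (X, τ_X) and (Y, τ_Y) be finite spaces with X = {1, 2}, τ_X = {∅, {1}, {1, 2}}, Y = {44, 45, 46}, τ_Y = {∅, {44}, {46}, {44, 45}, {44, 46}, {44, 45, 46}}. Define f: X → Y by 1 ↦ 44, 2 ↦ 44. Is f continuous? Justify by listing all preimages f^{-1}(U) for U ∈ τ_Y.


f IS continuous.

Compute f^{-1}(U) for each U ∈ τ_Y:
  U = ∅: f^{-1}(U) = ∅ ∈ τ_X ✓.
  U = {44}: f^{-1}(U) = {1, 2} ∈ τ_X ✓.
  U = {46}: f^{-1}(U) = ∅ ∈ τ_X ✓.
  U = {44, 45}: f^{-1}(U) = {1, 2} ∈ τ_X ✓.
  U = {44, 46}: f^{-1}(U) = {1, 2} ∈ τ_X ✓.
  U = {44, 45, 46}: f^{-1}(U) = {1, 2} ∈ τ_X ✓.
Every preimage lies in τ_X, so f IS continuous.


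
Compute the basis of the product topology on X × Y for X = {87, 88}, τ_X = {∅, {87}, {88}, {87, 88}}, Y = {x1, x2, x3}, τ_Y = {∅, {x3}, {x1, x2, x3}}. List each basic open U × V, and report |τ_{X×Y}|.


Basis B = {∅ × ∅, {87} × {x3}, {88} × {x3}, {87, 88} × {x3}, {87} × {x1, x2, x3}, {88} × {x1, x2, x3}, {87, 88} × {x1, x2, x3}}; |τ_{X×Y}| = 9.

Enumerate products U × V with U ∈ τ_X, V ∈ τ_Y (deduplicated):
  ∅ × ∅ = {} (∅)
  {87} × {x3} = {(87,x3)}
  {88} × {x3} = {(88,x3)}
  {87, 88} × {x3} = {(87,x3), (88,x3)}
  {87} × {x1, x2, x3} = {(87,x1), (87,x2), (87,x3)}
  {88} × {x1, x2, x3} = {(88,x1), (88,x2), (88,x3)}
  {87, 88} × {x1, x2, x3} = {(87,x1), (87,x2), (87,x3), (88,x1), (88,x2), (88,x3)}
These 7 distinct sets form the basis B.
Close under arbitrary unions to get τ_{X×Y}; counting gives |τ_{X×Y}| = 9.


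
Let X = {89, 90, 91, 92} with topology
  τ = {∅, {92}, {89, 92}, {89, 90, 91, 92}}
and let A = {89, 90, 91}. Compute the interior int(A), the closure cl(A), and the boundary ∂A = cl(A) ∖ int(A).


int(A) = ∅, cl(A) = {89, 90, 91}, ∂A = {89, 90, 91}.

Closed sets in (X, τ) are complements of opens:
  closed(X, τ) = {∅, {90, 91}, {89, 90, 91}, {89, 90, 91, 92}}.
int(A) = ⋃ {U ∈ τ : U ⊆ A}. Opens contained in A: ∅.
Taking the union of these: int(A) = ∅.
cl(A) = ⋂ {C closed : A ⊆ C}. Closed sets containing A: {89, 90, 91}, {89, 90, 91, 92}.
Intersecting these: cl(A) = {89, 90, 91}.
∂A = cl(A) ∖ int(A) = {89, 90, 91} ∖ ∅ = {89, 90, 91}.


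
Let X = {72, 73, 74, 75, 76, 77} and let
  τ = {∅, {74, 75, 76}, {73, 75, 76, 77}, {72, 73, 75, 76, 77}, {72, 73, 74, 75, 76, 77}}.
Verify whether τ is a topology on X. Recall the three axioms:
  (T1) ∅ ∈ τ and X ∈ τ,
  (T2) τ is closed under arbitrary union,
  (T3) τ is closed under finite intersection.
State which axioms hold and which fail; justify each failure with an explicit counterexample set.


τ is NOT a topology on X.

Axiom (T1): ∅ ∈ τ? Yes; X ∈ τ? Yes.
Axiom (T2/T3): check pairwise unions and intersections of members of τ.
Counterexample for (T3): {74, 75, 76} ∩ {73, 75, 76, 77} = {75, 76} ∉ τ. Therefore τ is NOT a topology.


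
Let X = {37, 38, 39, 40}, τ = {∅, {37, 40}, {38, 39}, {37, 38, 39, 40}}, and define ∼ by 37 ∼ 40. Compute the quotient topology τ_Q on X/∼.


X/∼ = {[37=40], [38], [39]}; |τ_Q| = 4.

Equivalence classes: [37=40], [38], [39].
Quotient map π: X → X/∼ sends 37 ↦ [37=40], 38 ↦ [38], 39 ↦ [39], 40 ↦ [37=40].
For each subset V ⊆ X/∼, compute π^{-1}(V) ⊆ X and check whether π^{-1}(V) ∈ τ. V is open in τ_Q iff π^{-1}(V) ∈ τ.
  V = {}: π^{-1}(V) = ∅ ∈ τ ✓.
  V = {[37=40]}: π^{-1}(V) = {37, 40} ∈ τ ✓.
  V = {[38]}: π^{-1}(V) = {38} ∉ τ ✗.
  V = {[37=40], [38]}: π^{-1}(V) = {37, 38, 40} ∉ τ ✗.
  V = {[39]}: π^{-1}(V) = {39} ∉ τ ✗.
  V = {[37=40], [39]}: π^{-1}(V) = {37, 39, 40} ∉ τ ✗.
  V = {[38], [39]}: π^{-1}(V) = {38, 39} ∈ τ ✓.
  V = {[37=40], [38], [39]}: π^{-1}(V) = {37, 38, 39, 40} ∈ τ ✓.
Open sets in the quotient: τ_Q = {{}, {[37=40]}, {[38], [39]}, {[37=40], [38], [39]}} (4 elements).


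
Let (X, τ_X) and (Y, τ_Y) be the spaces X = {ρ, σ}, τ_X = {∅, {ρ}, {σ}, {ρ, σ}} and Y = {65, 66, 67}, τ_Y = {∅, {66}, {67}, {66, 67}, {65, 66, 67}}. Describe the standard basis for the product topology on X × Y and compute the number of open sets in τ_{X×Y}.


Basis B = {∅ × ∅, {ρ} × {66}, {ρ} × {67}, {σ} × {66}, {σ} × {67}, {ρ} × {66, 67}, {ρ, σ} × {66}, {ρ, σ} × {67}, {σ} × {66, 67}, {ρ} × {65, 66, 67}, {σ} × {65, 66, 67}, {ρ, σ} × {66, 67}, {ρ, σ} × {65, 66, 67}}; |τ_{X×Y}| = 25.

Enumerate products U × V with U ∈ τ_X, V ∈ τ_Y (deduplicated):
  ∅ × ∅ = {} (∅)
  {ρ} × {66} = {(ρ,66)}
  {ρ} × {67} = {(ρ,67)}
  {σ} × {66} = {(σ,66)}
  {σ} × {67} = {(σ,67)}
  {ρ} × {66, 67} = {(ρ,66), (ρ,67)}
  {ρ, σ} × {66} = {(ρ,66), (σ,66)}
  {ρ, σ} × {67} = {(ρ,67), (σ,67)}
  {σ} × {66, 67} = {(σ,66), (σ,67)}
  {ρ} × {65, 66, 67} = {(ρ,65), (ρ,66), (ρ,67)}
  {σ} × {65, 66, 67} = {(σ,65), (σ,66), (σ,67)}
  {ρ, σ} × {66, 67} = {(ρ,66), (ρ,67), (σ,66), (σ,67)}
  {ρ, σ} × {65, 66, 67} = {(ρ,65), (ρ,66), (ρ,67), (σ,65), (σ,66), (σ,67)}
These 13 distinct sets form the basis B.
Close under arbitrary unions to get τ_{X×Y}; counting gives |τ_{X×Y}| = 25.


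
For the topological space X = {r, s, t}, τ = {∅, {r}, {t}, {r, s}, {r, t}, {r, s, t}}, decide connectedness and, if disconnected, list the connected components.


(X, τ) is disconnected; components = [{t}, {r, s}].

Find clopen sets (U ∈ τ with X ∖ U ∈ τ):
  U = ∅, X ∖ U = {r, s, t} — both open, so U is clopen.
  U = {t}, X ∖ U = {r, s} — both open, so U is clopen.
  U = {r, s}, X ∖ U = {t} — both open, so U is clopen.
  U = {r, s, t}, X ∖ U = ∅ — both open, so U is clopen.
Nontrivial clopen(s) exist: e.g. {t}. So (X, τ) is disconnected.
Compute connected components by grouping points that agree on all clopens:
  component: {t}
  component: {r, s}


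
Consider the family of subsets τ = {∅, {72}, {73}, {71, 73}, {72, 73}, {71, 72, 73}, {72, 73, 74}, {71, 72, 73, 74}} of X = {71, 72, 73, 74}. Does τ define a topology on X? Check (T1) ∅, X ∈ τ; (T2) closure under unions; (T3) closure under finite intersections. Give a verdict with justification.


τ IS a topology on X.

Axiom (T1): ∅ ∈ τ? Yes; X ∈ τ? Yes.
Axiom (T2/T3): check pairwise unions and intersections of members of τ.
All pairwise intersections and unions checked — each lies in τ. Therefore τ satisfies (T1), (T2), (T3): it IS a topology on X.


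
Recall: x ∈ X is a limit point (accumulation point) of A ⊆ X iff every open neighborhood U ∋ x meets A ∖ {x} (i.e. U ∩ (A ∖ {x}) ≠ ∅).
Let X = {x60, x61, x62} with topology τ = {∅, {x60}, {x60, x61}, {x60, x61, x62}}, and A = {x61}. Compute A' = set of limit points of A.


A' = {x62}

For each x ∈ X, list the open sets U ∈ τ with x ∈ U, then check whether U ∩ (A ∖ {x}) ≠ ∅ for every such U.
  x = x60: open {x60} ∋ x has {x60} ∩ (A ∖ {x60}) = ∅, so x is NOT a limit point.
  x = x61: open {x60, x61} ∋ x has {x60, x61} ∩ (A ∖ {x61}) = ∅, so x is NOT a limit point.
  x = x62: opens ∋ x are {x60, x61, x62}; each meets A ∖ {x62}, so x IS a limit point.
Collecting: A' = {x62}.


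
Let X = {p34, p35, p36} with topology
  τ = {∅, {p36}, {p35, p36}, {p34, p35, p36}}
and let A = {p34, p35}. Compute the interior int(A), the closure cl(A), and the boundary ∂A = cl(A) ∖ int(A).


int(A) = ∅, cl(A) = {p34, p35}, ∂A = {p34, p35}.

Closed sets in (X, τ) are complements of opens:
  closed(X, τ) = {∅, {p34}, {p34, p35}, {p34, p35, p36}}.
int(A) = ⋃ {U ∈ τ : U ⊆ A}. Opens contained in A: ∅.
Taking the union of these: int(A) = ∅.
cl(A) = ⋂ {C closed : A ⊆ C}. Closed sets containing A: {p34, p35}, {p34, p35, p36}.
Intersecting these: cl(A) = {p34, p35}.
∂A = cl(A) ∖ int(A) = {p34, p35} ∖ ∅ = {p34, p35}.


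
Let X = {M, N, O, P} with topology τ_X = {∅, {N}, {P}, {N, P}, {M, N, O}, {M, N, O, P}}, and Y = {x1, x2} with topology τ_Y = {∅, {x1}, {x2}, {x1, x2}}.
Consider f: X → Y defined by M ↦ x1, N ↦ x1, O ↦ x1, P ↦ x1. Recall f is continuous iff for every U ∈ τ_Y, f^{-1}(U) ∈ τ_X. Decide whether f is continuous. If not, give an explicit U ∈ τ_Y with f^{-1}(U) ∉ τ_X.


f IS continuous.

Compute f^{-1}(U) for each U ∈ τ_Y:
  U = ∅: f^{-1}(U) = ∅ ∈ τ_X ✓.
  U = {x1}: f^{-1}(U) = {M, N, O, P} ∈ τ_X ✓.
  U = {x2}: f^{-1}(U) = ∅ ∈ τ_X ✓.
  U = {x1, x2}: f^{-1}(U) = {M, N, O, P} ∈ τ_X ✓.
Every preimage lies in τ_X, so f IS continuous.


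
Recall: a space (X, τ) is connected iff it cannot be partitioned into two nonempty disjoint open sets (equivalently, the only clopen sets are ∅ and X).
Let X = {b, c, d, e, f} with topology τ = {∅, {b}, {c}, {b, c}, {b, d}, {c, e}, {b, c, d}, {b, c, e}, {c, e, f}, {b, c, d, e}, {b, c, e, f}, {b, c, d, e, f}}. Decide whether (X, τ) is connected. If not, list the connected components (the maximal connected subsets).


(X, τ) is disconnected; components = [{b, d}, {c, e, f}].

Find clopen sets (U ∈ τ with X ∖ U ∈ τ):
  U = ∅, X ∖ U = {b, c, d, e, f} — both open, so U is clopen.
  U = {b, d}, X ∖ U = {c, e, f} — both open, so U is clopen.
  U = {c, e, f}, X ∖ U = {b, d} — both open, so U is clopen.
  U = {b, c, d, e, f}, X ∖ U = ∅ — both open, so U is clopen.
Nontrivial clopen(s) exist: e.g. {c, e, f}. So (X, τ) is disconnected.
Compute connected components by grouping points that agree on all clopens:
  component: {b, d}
  component: {c, e, f}


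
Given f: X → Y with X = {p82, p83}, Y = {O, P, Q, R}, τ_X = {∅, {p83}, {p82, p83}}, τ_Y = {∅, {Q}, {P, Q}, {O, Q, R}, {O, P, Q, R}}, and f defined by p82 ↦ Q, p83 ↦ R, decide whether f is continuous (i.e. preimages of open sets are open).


f is NOT continuous.

Compute f^{-1}(U) for each U ∈ τ_Y:
  U = ∅: f^{-1}(U) = ∅ ∈ τ_X ✓.
  U = {Q}: f^{-1}(U) = {p82} ∉ τ_X ✗.
  U = {P, Q}: f^{-1}(U) = {p82} ∉ τ_X ✗.
  U = {O, Q, R}: f^{-1}(U) = {p82, p83} ∈ τ_X ✓.
  U = {O, P, Q, R}: f^{-1}(U) = {p82, p83} ∈ τ_X ✓.
Found U = {Q} with f^{-1}(U) = {p82} not in τ_X. Therefore f is NOT continuous.


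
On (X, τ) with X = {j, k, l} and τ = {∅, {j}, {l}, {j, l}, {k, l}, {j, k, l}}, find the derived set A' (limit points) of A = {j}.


A' = ∅

For each x ∈ X, list the open sets U ∈ τ with x ∈ U, then check whether U ∩ (A ∖ {x}) ≠ ∅ for every such U.
  x = j: open {j} ∋ x has {j} ∩ (A ∖ {j}) = ∅, so x is NOT a limit point.
  x = k: open {k, l} ∋ x has {k, l} ∩ (A ∖ {k}) = ∅, so x is NOT a limit point.
  x = l: open {l} ∋ x has {l} ∩ (A ∖ {l}) = ∅, so x is NOT a limit point.
Collecting: A' = ∅.


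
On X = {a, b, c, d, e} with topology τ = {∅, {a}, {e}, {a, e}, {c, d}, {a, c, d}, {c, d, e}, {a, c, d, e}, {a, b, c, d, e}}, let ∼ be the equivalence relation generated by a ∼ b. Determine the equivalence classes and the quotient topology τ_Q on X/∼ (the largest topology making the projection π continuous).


X/∼ = {[a=b], [c], [d], [e]}; |τ_Q| = 5.

Equivalence classes: [a=b], [c], [d], [e].
Quotient map π: X → X/∼ sends a ↦ [a=b], b ↦ [a=b], c ↦ [c], d ↦ [d], e ↦ [e].
For each subset V ⊆ X/∼, compute π^{-1}(V) ⊆ X and check whether π^{-1}(V) ∈ τ. V is open in τ_Q iff π^{-1}(V) ∈ τ.
  V = {}: π^{-1}(V) = ∅ ∈ τ ✓.
  V = {[a=b]}: π^{-1}(V) = {a, b} ∉ τ ✗.
  V = {[c]}: π^{-1}(V) = {c} ∉ τ ✗.
  V = {[a=b], [c]}: π^{-1}(V) = {a, b, c} ∉ τ ✗.
  V = {[d]}: π^{-1}(V) = {d} ∉ τ ✗.
  V = {[a=b], [d]}: π^{-1}(V) = {a, b, d} ∉ τ ✗.
  V = {[c], [d]}: π^{-1}(V) = {c, d} ∈ τ ✓.
  V = {[a=b], [c], [d]}: π^{-1}(V) = {a, b, c, d} ∉ τ ✗.
  V = {[e]}: π^{-1}(V) = {e} ∈ τ ✓.
  V = {[a=b], [e]}: π^{-1}(V) = {a, b, e} ∉ τ ✗.
  V = {[c], [e]}: π^{-1}(V) = {c, e} ∉ τ ✗.
  V = {[a=b], [c], [e]}: π^{-1}(V) = {a, b, c, e} ∉ τ ✗.
  V = {[d], [e]}: π^{-1}(V) = {d, e} ∉ τ ✗.
  V = {[a=b], [d], [e]}: π^{-1}(V) = {a, b, d, e} ∉ τ ✗.
  V = {[c], [d], [e]}: π^{-1}(V) = {c, d, e} ∈ τ ✓.
  V = {[a=b], [c], [d], [e]}: π^{-1}(V) = {a, b, c, d, e} ∈ τ ✓.
Open sets in the quotient: τ_Q = {{}, {[c], [d]}, {[e]}, {[c], [d], [e]}, {[a=b], [c], [d], [e]}} (5 elements).


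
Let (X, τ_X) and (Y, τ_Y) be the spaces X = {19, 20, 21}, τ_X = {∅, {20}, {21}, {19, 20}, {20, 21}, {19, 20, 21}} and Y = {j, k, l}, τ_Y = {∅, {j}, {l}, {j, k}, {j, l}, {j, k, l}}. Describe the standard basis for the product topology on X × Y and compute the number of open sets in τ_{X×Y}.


Basis B = {∅ × ∅, {20} × {j}, {20} × {l}, {21} × {j}, {21} × {l}, {19, 20} × {j}, {19, 20} × {l}, {20} × {j, k}, {20} × {j, l}, {20, 21} × {j}, {20, 21} × {l}, {21} × {j, k}, {21} × {j, l}, {19, 20, 21} × {j}, {19, 20, 21} × {l}, {20} × {j, k, l}, {21} × {j, k, l}, {19, 20} × {j, k}, {19, 20} × {j, l}, {20, 21} × {j, k}, {20, 21} × {j, l}, {19, 20} × {j, k, l}, {19, 20, 21} × {j, k}, {19, 20, 21} × {j, l}, {20, 21} × {j, k, l}, {19, 20, 21} × {j, k, l}}; |τ_{X×Y}| = 108.

Enumerate products U × V with U ∈ τ_X, V ∈ τ_Y (deduplicated):
  ∅ × ∅ = {} (∅)
  {20} × {j} = {(20,j)}
  {20} × {l} = {(20,l)}
  {21} × {j} = {(21,j)}
  {21} × {l} = {(21,l)}
  {19, 20} × {j} = {(19,j), (20,j)}
  {19, 20} × {l} = {(19,l), (20,l)}
  {20} × {j, k} = {(20,j), (20,k)}
  {20} × {j, l} = {(20,j), (20,l)}
  {20, 21} × {j} = {(20,j), (21,j)}
  {20, 21} × {l} = {(20,l), (21,l)}
  {21} × {j, k} = {(21,j), (21,k)}
  {21} × {j, l} = {(21,j), (21,l)}
  {19, 20, 21} × {j} = {(19,j), (20,j), (21,j)}
  {19, 20, 21} × {l} = {(19,l), (20,l), (21,l)}
  {20} × {j, k, l} = {(20,j), (20,k), (20,l)}
  {21} × {j, k, l} = {(21,j), (21,k), (21,l)}
  {19, 20} × {j, k} = {(19,j), (19,k), (20,j), (20,k)}
  {19, 20} × {j, l} = {(19,j), (19,l), (20,j), (20,l)}
  {20, 21} × {j, k} = {(20,j), (20,k), (21,j), (21,k)}
  {20, 21} × {j, l} = {(20,j), (20,l), (21,j), (21,l)}
  {19, 20} × {j, k, l} = {(19,j), (19,k), (19,l), (20,j), (20,k), (20,l)}
  {19, 20, 21} × {j, k} = {(19,j), (19,k), (20,j), (20,k), (21,j), (21,k)}
  {19, 20, 21} × {j, l} = {(19,j), (19,l), (20,j), (20,l), (21,j), (21,l)}
  {20, 21} × {j, k, l} = {(20,j), (20,k), (20,l), (21,j), (21,k), (21,l)}
  {19, 20, 21} × {j, k, l} = {(19,j), (19,k), (19,l), (20,j), (20,k), (20,l), (21,j), (21,k), (21,l)}
These 26 distinct sets form the basis B.
Close under arbitrary unions to get τ_{X×Y}; counting gives |τ_{X×Y}| = 108.


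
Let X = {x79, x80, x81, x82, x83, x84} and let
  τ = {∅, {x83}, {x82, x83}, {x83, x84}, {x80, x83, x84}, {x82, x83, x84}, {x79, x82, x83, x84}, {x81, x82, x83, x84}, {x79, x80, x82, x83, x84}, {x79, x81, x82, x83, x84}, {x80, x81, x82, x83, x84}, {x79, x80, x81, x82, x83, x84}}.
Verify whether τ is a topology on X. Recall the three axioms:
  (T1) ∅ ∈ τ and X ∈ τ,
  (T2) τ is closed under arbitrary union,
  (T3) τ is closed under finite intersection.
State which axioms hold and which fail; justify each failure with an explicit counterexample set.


τ is NOT a topology on X.

Axiom (T1): ∅ ∈ τ? Yes; X ∈ τ? Yes.
Axiom (T2/T3): check pairwise unions and intersections of members of τ.
Counterexample for (T2): {x82, x83} ∪ {x80, x83, x84} = {x80, x82, x83, x84} ∉ τ. Therefore τ is NOT a topology.


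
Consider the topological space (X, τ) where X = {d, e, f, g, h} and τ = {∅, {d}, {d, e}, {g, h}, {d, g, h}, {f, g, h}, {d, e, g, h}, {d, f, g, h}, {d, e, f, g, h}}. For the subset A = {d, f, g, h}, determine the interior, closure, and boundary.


int(A) = {d, f, g, h}, cl(A) = {d, e, f, g, h}, ∂A = {e}.

Closed sets in (X, τ) are complements of opens:
  closed(X, τ) = {∅, {e}, {f}, {d, e}, {e, f}, {d, e, f}, {f, g, h}, {e, f, g, h}, {d, e, f, g, h}}.
int(A) = ⋃ {U ∈ τ : U ⊆ A}. Opens contained in A: ∅, {d}, {g, h}, {d, g, h}, {f, g, h}, {d, f, g, h}.
Taking the union of these: int(A) = {d, f, g, h}.
cl(A) = ⋂ {C closed : A ⊆ C}. Closed sets containing A: {d, e, f, g, h}.
Intersecting these: cl(A) = {d, e, f, g, h}.
∂A = cl(A) ∖ int(A) = {d, e, f, g, h} ∖ {d, f, g, h} = {e}.


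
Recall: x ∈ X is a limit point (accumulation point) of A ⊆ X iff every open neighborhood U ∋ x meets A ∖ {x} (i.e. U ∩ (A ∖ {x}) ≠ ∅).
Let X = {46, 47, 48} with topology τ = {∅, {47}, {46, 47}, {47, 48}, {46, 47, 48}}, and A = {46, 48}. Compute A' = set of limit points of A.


A' = ∅

For each x ∈ X, list the open sets U ∈ τ with x ∈ U, then check whether U ∩ (A ∖ {x}) ≠ ∅ for every such U.
  x = 46: open {46, 47} ∋ x has {46, 47} ∩ (A ∖ {46}) = ∅, so x is NOT a limit point.
  x = 47: open {47} ∋ x has {47} ∩ (A ∖ {47}) = ∅, so x is NOT a limit point.
  x = 48: open {47, 48} ∋ x has {47, 48} ∩ (A ∖ {48}) = ∅, so x is NOT a limit point.
Collecting: A' = ∅.


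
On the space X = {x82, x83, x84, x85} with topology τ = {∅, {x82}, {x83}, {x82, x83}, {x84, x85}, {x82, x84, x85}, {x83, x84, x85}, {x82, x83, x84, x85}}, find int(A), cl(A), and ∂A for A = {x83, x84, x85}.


int(A) = {x83, x84, x85}, cl(A) = {x83, x84, x85}, ∂A = ∅.

Closed sets in (X, τ) are complements of opens:
  closed(X, τ) = {∅, {x82}, {x83}, {x82, x83}, {x84, x85}, {x82, x84, x85}, {x83, x84, x85}, {x82, x83, x84, x85}}.
int(A) = ⋃ {U ∈ τ : U ⊆ A}. Opens contained in A: ∅, {x83}, {x84, x85}, {x83, x84, x85}.
Taking the union of these: int(A) = {x83, x84, x85}.
cl(A) = ⋂ {C closed : A ⊆ C}. Closed sets containing A: {x83, x84, x85}, {x82, x83, x84, x85}.
Intersecting these: cl(A) = {x83, x84, x85}.
∂A = cl(A) ∖ int(A) = {x83, x84, x85} ∖ {x83, x84, x85} = ∅.


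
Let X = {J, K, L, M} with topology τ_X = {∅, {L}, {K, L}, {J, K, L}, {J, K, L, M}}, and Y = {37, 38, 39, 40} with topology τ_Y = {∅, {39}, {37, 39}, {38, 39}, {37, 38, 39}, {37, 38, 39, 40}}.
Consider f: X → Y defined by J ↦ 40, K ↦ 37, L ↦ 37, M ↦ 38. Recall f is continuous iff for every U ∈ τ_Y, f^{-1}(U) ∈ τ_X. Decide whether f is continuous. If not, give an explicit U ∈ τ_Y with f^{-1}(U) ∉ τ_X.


f is NOT continuous.

Compute f^{-1}(U) for each U ∈ τ_Y:
  U = ∅: f^{-1}(U) = ∅ ∈ τ_X ✓.
  U = {39}: f^{-1}(U) = ∅ ∈ τ_X ✓.
  U = {37, 39}: f^{-1}(U) = {K, L} ∈ τ_X ✓.
  U = {38, 39}: f^{-1}(U) = {M} ∉ τ_X ✗.
  U = {37, 38, 39}: f^{-1}(U) = {K, L, M} ∉ τ_X ✗.
  U = {37, 38, 39, 40}: f^{-1}(U) = {J, K, L, M} ∈ τ_X ✓.
Found U = {38, 39} with f^{-1}(U) = {M} not in τ_X. Therefore f is NOT continuous.


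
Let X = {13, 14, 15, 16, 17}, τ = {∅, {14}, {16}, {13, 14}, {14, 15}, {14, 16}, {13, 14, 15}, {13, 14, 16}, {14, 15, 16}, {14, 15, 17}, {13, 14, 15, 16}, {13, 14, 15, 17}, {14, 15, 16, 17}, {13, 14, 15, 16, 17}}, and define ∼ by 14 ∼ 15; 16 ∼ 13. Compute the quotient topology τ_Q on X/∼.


X/∼ = {[13=16], [14=15], [17]}; |τ_Q| = 5.

Equivalence classes: [13=16], [14=15], [17].
Quotient map π: X → X/∼ sends 13 ↦ [13=16], 14 ↦ [14=15], 15 ↦ [14=15], 16 ↦ [13=16], 17 ↦ [17].
For each subset V ⊆ X/∼, compute π^{-1}(V) ⊆ X and check whether π^{-1}(V) ∈ τ. V is open in τ_Q iff π^{-1}(V) ∈ τ.
  V = {}: π^{-1}(V) = ∅ ∈ τ ✓.
  V = {[13=16]}: π^{-1}(V) = {13, 16} ∉ τ ✗.
  V = {[14=15]}: π^{-1}(V) = {14, 15} ∈ τ ✓.
  V = {[13=16], [14=15]}: π^{-1}(V) = {13, 14, 15, 16} ∈ τ ✓.
  V = {[17]}: π^{-1}(V) = {17} ∉ τ ✗.
  V = {[13=16], [17]}: π^{-1}(V) = {13, 16, 17} ∉ τ ✗.
  V = {[14=15], [17]}: π^{-1}(V) = {14, 15, 17} ∈ τ ✓.
  V = {[13=16], [14=15], [17]}: π^{-1}(V) = {13, 14, 15, 16, 17} ∈ τ ✓.
Open sets in the quotient: τ_Q = {{}, {[14=15]}, {[13=16], [14=15]}, {[14=15], [17]}, {[13=16], [14=15], [17]}} (5 elements).


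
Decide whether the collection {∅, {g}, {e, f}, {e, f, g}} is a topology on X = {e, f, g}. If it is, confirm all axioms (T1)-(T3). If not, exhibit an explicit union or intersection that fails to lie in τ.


τ IS a topology on X.

Axiom (T1): ∅ ∈ τ? Yes; X ∈ τ? Yes.
Axiom (T2/T3): check pairwise unions and intersections of members of τ.
All pairwise intersections and unions checked — each lies in τ. Therefore τ satisfies (T1), (T2), (T3): it IS a topology on X.


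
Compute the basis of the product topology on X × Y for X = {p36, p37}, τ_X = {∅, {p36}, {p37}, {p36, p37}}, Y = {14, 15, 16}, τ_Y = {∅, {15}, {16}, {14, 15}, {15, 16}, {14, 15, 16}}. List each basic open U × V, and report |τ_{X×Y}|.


Basis B = {∅ × ∅, {p36} × {15}, {p36} × {16}, {p37} × {15}, {p37} × {16}, {p36} × {14, 15}, {p36} × {15, 16}, {p36, p37} × {15}, {p36, p37} × {16}, {p37} × {14, 15}, {p37} × {15, 16}, {p36} × {14, 15, 16}, {p37} × {14, 15, 16}, {p36, p37} × {14, 15}, {p36, p37} × {15, 16}, {p36, p37} × {14, 15, 16}}; |τ_{X×Y}| = 36.

Enumerate products U × V with U ∈ τ_X, V ∈ τ_Y (deduplicated):
  ∅ × ∅ = {} (∅)
  {p36} × {15} = {(p36,15)}
  {p36} × {16} = {(p36,16)}
  {p37} × {15} = {(p37,15)}
  {p37} × {16} = {(p37,16)}
  {p36} × {14, 15} = {(p36,14), (p36,15)}
  {p36} × {15, 16} = {(p36,15), (p36,16)}
  {p36, p37} × {15} = {(p36,15), (p37,15)}
  {p36, p37} × {16} = {(p36,16), (p37,16)}
  {p37} × {14, 15} = {(p37,14), (p37,15)}
  {p37} × {15, 16} = {(p37,15), (p37,16)}
  {p36} × {14, 15, 16} = {(p36,14), (p36,15), (p36,16)}
  {p37} × {14, 15, 16} = {(p37,14), (p37,15), (p37,16)}
  {p36, p37} × {14, 15} = {(p36,14), (p36,15), (p37,14), (p37,15)}
  {p36, p37} × {15, 16} = {(p36,15), (p36,16), (p37,15), (p37,16)}
  {p36, p37} × {14, 15, 16} = {(p36,14), (p36,15), (p36,16), (p37,14), (p37,15), (p37,16)}
These 16 distinct sets form the basis B.
Close under arbitrary unions to get τ_{X×Y}; counting gives |τ_{X×Y}| = 36.


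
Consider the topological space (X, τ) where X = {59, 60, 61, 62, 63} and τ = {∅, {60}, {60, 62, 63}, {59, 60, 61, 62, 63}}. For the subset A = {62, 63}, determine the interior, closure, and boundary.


int(A) = ∅, cl(A) = {59, 61, 62, 63}, ∂A = {59, 61, 62, 63}.

Closed sets in (X, τ) are complements of opens:
  closed(X, τ) = {∅, {59, 61}, {59, 61, 62, 63}, {59, 60, 61, 62, 63}}.
int(A) = ⋃ {U ∈ τ : U ⊆ A}. Opens contained in A: ∅.
Taking the union of these: int(A) = ∅.
cl(A) = ⋂ {C closed : A ⊆ C}. Closed sets containing A: {59, 61, 62, 63}, {59, 60, 61, 62, 63}.
Intersecting these: cl(A) = {59, 61, 62, 63}.
∂A = cl(A) ∖ int(A) = {59, 61, 62, 63} ∖ ∅ = {59, 61, 62, 63}.


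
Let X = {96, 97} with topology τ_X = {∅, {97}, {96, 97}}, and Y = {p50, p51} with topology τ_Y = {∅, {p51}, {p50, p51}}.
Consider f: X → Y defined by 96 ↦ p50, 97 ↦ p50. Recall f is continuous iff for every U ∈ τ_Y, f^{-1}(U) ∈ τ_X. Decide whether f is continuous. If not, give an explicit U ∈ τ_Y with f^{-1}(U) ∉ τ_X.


f IS continuous.

Compute f^{-1}(U) for each U ∈ τ_Y:
  U = ∅: f^{-1}(U) = ∅ ∈ τ_X ✓.
  U = {p51}: f^{-1}(U) = ∅ ∈ τ_X ✓.
  U = {p50, p51}: f^{-1}(U) = {96, 97} ∈ τ_X ✓.
Every preimage lies in τ_X, so f IS continuous.


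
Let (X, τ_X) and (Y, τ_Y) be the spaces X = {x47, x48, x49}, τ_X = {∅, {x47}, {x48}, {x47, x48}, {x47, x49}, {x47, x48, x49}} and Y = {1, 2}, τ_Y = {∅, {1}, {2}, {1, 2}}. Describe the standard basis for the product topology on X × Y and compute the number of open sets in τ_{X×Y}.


Basis B = {∅ × ∅, {x47} × {1}, {x47} × {2}, {x48} × {1}, {x48} × {2}, {x47} × {1, 2}, {x47, x48} × {1}, {x47, x49} × {1}, {x47, x48} × {2}, {x47, x49} × {2}, {x48} × {1, 2}, {x47, x48, x49} × {1}, {x47, x48, x49} × {2}, {x47, x48} × {1, 2}, {x47, x49} × {1, 2}, {x47, x48, x49} × {1, 2}}; |τ_{X×Y}| = 36.

Enumerate products U × V with U ∈ τ_X, V ∈ τ_Y (deduplicated):
  ∅ × ∅ = {} (∅)
  {x47} × {1} = {(x47,1)}
  {x47} × {2} = {(x47,2)}
  {x48} × {1} = {(x48,1)}
  {x48} × {2} = {(x48,2)}
  {x47} × {1, 2} = {(x47,1), (x47,2)}
  {x47, x48} × {1} = {(x47,1), (x48,1)}
  {x47, x49} × {1} = {(x47,1), (x49,1)}
  {x47, x48} × {2} = {(x47,2), (x48,2)}
  {x47, x49} × {2} = {(x47,2), (x49,2)}
  {x48} × {1, 2} = {(x48,1), (x48,2)}
  {x47, x48, x49} × {1} = {(x47,1), (x48,1), (x49,1)}
  {x47, x48, x49} × {2} = {(x47,2), (x48,2), (x49,2)}
  {x47, x48} × {1, 2} = {(x47,1), (x47,2), (x48,1), (x48,2)}
  {x47, x49} × {1, 2} = {(x47,1), (x47,2), (x49,1), (x49,2)}
  {x47, x48, x49} × {1, 2} = {(x47,1), (x47,2), (x48,1), (x48,2), (x49,1), (x49,2)}
These 16 distinct sets form the basis B.
Close under arbitrary unions to get τ_{X×Y}; counting gives |τ_{X×Y}| = 36.


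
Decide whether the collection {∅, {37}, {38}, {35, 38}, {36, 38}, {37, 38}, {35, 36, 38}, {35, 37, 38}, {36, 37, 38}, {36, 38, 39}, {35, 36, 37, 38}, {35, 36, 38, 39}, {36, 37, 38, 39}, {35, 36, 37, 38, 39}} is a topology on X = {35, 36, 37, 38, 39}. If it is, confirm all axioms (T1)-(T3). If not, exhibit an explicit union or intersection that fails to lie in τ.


τ IS a topology on X.

Axiom (T1): ∅ ∈ τ? Yes; X ∈ τ? Yes.
Axiom (T2/T3): check pairwise unions and intersections of members of τ.
All pairwise intersections and unions checked — each lies in τ. Therefore τ satisfies (T1), (T2), (T3): it IS a topology on X.


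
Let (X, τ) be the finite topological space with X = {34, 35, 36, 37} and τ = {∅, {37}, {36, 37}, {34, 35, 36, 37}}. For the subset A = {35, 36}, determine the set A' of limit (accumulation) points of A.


A' = {34, 35}

For each x ∈ X, list the open sets U ∈ τ with x ∈ U, then check whether U ∩ (A ∖ {x}) ≠ ∅ for every such U.
  x = 34: opens ∋ x are {34, 35, 36, 37}; each meets A ∖ {34}, so x IS a limit point.
  x = 35: opens ∋ x are {34, 35, 36, 37}; each meets A ∖ {35}, so x IS a limit point.
  x = 36: open {36, 37} ∋ x has {36, 37} ∩ (A ∖ {36}) = ∅, so x is NOT a limit point.
  x = 37: open {37} ∋ x has {37} ∩ (A ∖ {37}) = ∅, so x is NOT a limit point.
Collecting: A' = {34, 35}.


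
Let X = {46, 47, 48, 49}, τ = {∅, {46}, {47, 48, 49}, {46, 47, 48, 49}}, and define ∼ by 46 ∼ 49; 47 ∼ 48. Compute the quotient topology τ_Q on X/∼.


X/∼ = {[46=49], [47=48]}; |τ_Q| = 2.

Equivalence classes: [46=49], [47=48].
Quotient map π: X → X/∼ sends 46 ↦ [46=49], 47 ↦ [47=48], 48 ↦ [47=48], 49 ↦ [46=49].
For each subset V ⊆ X/∼, compute π^{-1}(V) ⊆ X and check whether π^{-1}(V) ∈ τ. V is open in τ_Q iff π^{-1}(V) ∈ τ.
  V = {}: π^{-1}(V) = ∅ ∈ τ ✓.
  V = {[46=49]}: π^{-1}(V) = {46, 49} ∉ τ ✗.
  V = {[47=48]}: π^{-1}(V) = {47, 48} ∉ τ ✗.
  V = {[46=49], [47=48]}: π^{-1}(V) = {46, 47, 48, 49} ∈ τ ✓.
Open sets in the quotient: τ_Q = {{}, {[46=49], [47=48]}} (2 elements).
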